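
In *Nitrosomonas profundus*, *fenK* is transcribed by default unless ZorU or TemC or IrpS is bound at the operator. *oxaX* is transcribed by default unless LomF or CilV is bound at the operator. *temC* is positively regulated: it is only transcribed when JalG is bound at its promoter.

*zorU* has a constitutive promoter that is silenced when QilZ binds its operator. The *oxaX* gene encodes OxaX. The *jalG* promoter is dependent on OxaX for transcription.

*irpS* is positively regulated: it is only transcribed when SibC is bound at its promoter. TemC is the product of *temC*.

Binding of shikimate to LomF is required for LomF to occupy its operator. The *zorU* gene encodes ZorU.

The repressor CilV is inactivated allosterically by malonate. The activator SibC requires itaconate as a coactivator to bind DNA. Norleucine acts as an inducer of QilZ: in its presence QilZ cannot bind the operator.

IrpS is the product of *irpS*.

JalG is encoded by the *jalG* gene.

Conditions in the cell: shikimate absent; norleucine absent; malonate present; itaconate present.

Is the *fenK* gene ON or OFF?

OFF

Norleucine is absent, so QilZ is active.
With repressor QilZ bound, *zorU* is not transcribed.
So ZorU is not produced.
Shikimate is absent, so LomF is inactive.
Malonate is present, so CilV is inactive.
With no repressor bound, *oxaX* is transcribed.
So OxaX is produced and active.
No repressor is bound and OxaX is active, so *jalG* is transcribed.
So JalG is produced and active.
No repressor is bound and JalG is active, so *temC* is transcribed.
So TemC is produced and active.
Itaconate is present, so SibC is active.
No repressor is bound and SibC is active, so *irpS* is transcribed.
So IrpS is produced and active.
With repressor TemC bound, *fenK* is not transcribed.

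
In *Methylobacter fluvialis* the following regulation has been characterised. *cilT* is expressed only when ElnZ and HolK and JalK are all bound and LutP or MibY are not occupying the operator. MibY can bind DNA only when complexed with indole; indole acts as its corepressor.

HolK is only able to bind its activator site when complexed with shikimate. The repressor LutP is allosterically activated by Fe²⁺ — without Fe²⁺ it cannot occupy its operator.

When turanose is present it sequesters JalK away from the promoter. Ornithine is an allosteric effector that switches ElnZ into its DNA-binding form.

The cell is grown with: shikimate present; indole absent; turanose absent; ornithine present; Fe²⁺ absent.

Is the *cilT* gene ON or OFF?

Ornithine is present, so ElnZ is active.
Shikimate is present, so HolK is active.
Fe²⁺ is absent, so LutP is inactive.
Turanose is absent, so JalK is active.
Indole is absent, so MibY is inactive.
No repressor is bound and ElnZ and HolK and JalK are active, so *cilT* is transcribed.

ON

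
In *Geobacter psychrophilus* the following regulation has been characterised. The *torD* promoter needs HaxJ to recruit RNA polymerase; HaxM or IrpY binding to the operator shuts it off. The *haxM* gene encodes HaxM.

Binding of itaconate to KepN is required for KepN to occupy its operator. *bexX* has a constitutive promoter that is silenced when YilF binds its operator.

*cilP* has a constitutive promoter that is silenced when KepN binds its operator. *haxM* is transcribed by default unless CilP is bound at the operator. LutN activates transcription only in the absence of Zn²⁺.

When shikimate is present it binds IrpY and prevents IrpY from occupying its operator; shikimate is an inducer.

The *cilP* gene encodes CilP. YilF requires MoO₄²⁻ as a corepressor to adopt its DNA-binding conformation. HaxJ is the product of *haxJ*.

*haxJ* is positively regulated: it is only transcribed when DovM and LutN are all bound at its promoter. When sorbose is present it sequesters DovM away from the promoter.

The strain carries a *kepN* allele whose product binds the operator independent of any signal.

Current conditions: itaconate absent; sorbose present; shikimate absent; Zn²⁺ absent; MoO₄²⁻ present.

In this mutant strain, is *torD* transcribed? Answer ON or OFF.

OFF

Sorbose is present, so DovM is inactive.
Zn²⁺ is absent, so LutN is active.
Required activator DovM is absent, so *haxJ* is not transcribed.
So HaxJ is not produced.
KepN is constitutively active in this strain.
With repressor KepN bound, *cilP* is not transcribed.
So CilP is not produced.
With no repressor bound, *haxM* is transcribed.
So HaxM is produced and active.
Shikimate is absent, so IrpY is active.
With repressor HaxM bound, *torD* is not transcribed.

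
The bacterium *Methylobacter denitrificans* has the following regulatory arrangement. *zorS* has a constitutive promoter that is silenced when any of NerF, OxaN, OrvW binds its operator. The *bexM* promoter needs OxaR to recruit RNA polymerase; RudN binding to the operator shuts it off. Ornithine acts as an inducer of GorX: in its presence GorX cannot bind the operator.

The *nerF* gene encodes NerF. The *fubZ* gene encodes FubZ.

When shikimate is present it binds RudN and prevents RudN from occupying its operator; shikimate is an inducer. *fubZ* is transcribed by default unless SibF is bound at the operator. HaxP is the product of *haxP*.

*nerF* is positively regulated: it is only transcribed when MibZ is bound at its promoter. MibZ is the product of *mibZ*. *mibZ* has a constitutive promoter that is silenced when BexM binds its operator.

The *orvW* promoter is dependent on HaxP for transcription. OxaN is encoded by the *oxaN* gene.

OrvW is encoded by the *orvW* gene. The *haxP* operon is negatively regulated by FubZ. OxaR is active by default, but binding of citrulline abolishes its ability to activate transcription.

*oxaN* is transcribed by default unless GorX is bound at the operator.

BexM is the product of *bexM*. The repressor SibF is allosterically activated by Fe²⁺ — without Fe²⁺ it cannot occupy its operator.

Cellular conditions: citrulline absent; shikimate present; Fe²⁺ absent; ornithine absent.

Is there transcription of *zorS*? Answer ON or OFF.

Shikimate is present, so RudN is inactive.
Citrulline is absent, so OxaR is active.
No repressor is bound and OxaR is active, so *bexM* is transcribed.
So BexM is produced and active.
With repressor BexM bound, *mibZ* is not transcribed.
So MibZ is not produced.
Required activator MibZ is absent, so *nerF* is not transcribed.
So NerF is not produced.
Ornithine is absent, so GorX is active.
With repressor GorX bound, *oxaN* is not transcribed.
So OxaN is not produced.
Fe²⁺ is absent, so SibF is inactive.
With no repressor bound, *fubZ* is transcribed.
So FubZ is produced and active.
With repressor FubZ bound, *haxP* is not transcribed.
So HaxP is not produced.
Required activator HaxP is absent, so *orvW* is not transcribed.
So OrvW is not produced.
With no repressor bound, *zorS* is transcribed.

ON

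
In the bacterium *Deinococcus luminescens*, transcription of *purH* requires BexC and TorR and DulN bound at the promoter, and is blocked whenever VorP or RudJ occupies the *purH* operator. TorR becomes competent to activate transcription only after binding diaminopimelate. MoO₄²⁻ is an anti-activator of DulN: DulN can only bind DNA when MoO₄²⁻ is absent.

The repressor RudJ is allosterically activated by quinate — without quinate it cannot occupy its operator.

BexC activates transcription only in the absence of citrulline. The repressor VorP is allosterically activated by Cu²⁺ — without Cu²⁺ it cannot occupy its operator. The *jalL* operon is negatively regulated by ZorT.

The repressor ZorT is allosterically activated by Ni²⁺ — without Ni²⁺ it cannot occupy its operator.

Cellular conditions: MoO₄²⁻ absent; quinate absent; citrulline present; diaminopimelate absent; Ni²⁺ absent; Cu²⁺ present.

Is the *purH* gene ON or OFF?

OFF

Citrulline is present, so BexC is inactive.
Cu²⁺ is present, so VorP is active.
Diaminopimelate is absent, so TorR is inactive.
MoO₄²⁻ is absent, so DulN is active.
Quinate is absent, so RudJ is inactive.
With repressor VorP bound, *purH* is not transcribed.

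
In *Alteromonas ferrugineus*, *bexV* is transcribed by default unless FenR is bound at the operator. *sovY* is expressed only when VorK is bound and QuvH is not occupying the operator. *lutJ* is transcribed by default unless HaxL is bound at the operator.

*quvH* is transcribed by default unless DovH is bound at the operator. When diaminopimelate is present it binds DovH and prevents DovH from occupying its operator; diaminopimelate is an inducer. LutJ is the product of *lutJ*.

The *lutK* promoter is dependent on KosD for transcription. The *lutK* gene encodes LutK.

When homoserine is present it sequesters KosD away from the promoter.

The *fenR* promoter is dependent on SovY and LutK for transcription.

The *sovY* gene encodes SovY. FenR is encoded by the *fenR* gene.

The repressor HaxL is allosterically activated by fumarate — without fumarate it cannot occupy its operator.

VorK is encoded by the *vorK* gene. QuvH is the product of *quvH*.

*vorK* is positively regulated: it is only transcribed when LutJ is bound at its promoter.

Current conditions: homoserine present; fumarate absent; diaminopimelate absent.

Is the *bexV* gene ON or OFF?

Fumarate is absent, so HaxL is inactive.
With no repressor bound, *lutJ* is transcribed.
So LutJ is produced and active.
No repressor is bound and LutJ is active, so *vorK* is transcribed.
So VorK is produced and active.
Diaminopimelate is absent, so DovH is active.
With repressor DovH bound, *quvH* is not transcribed.
So QuvH is not produced.
No repressor is bound and VorK is active, so *sovY* is transcribed.
So SovY is produced and active.
Homoserine is present, so KosD is inactive.
Required activator KosD is absent, so *lutK* is not transcribed.
So LutK is not produced.
Required activator LutK is absent, so *fenR* is not transcribed.
So FenR is not produced.
With no repressor bound, *bexV* is transcribed.

ON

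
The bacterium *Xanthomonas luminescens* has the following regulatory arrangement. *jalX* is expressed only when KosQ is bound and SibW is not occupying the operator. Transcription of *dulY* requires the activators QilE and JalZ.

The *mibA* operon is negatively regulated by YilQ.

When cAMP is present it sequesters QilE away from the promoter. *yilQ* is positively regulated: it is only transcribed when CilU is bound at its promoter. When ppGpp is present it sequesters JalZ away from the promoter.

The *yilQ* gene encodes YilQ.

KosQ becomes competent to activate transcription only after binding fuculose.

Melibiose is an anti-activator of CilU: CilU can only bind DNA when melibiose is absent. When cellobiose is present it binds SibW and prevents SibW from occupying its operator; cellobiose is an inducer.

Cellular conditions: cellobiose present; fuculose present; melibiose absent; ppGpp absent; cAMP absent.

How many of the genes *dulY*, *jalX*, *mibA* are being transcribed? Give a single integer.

cAMP is absent, so QilE is active.
ppGpp is absent, so JalZ is active.
No repressor is bound and QilE and JalZ are active, so *dulY* is transcribed.
→ *dulY* is ON.
Cellobiose is present, so SibW is inactive.
Fuculose is present, so KosQ is active.
No repressor is bound and KosQ is active, so *jalX* is transcribed.
→ *jalX* is ON.
Melibiose is absent, so CilU is active.
No repressor is bound and CilU is active, so *yilQ* is transcribed.
So YilQ is produced and active.
With repressor YilQ bound, *mibA* is not transcribed.
→ *mibA* is OFF.
2 of the 3 genes are transcribed.

2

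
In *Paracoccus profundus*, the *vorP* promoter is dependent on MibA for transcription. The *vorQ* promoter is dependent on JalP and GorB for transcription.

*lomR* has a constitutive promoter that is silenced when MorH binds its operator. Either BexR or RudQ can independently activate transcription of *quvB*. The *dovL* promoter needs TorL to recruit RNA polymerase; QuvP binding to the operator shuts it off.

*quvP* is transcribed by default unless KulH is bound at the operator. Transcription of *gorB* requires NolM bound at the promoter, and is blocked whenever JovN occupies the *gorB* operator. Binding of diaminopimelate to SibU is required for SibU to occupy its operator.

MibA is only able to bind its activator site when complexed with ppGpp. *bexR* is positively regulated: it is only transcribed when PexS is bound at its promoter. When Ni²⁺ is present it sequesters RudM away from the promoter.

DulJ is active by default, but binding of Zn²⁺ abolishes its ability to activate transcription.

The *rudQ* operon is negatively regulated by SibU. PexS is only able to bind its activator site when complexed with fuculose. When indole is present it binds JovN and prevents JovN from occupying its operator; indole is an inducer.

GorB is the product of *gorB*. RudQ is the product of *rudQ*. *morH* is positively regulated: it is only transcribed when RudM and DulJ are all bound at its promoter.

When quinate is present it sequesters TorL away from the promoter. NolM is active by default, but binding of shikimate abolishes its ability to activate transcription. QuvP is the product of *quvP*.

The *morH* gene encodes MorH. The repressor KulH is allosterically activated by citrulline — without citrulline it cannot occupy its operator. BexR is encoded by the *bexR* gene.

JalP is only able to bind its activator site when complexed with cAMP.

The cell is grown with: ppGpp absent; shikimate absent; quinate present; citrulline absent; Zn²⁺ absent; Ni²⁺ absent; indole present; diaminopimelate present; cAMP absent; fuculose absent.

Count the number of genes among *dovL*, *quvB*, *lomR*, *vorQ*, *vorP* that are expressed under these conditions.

0

Quinate is present, so TorL is inactive.
Citrulline is absent, so KulH is inactive.
With no repressor bound, *quvP* is transcribed.
So QuvP is produced and active.
With repressor QuvP bound, *dovL* is not transcribed.
→ *dovL* is OFF.
Fuculose is absent, so PexS is inactive.
Required activator PexS is absent, so *bexR* is not transcribed.
So BexR is not produced.
Diaminopimelate is present, so SibU is active.
With repressor SibU bound, *rudQ* is not transcribed.
So RudQ is not produced.
No activator is available at the *quvB* promoter, so *quvB* is not transcribed.
→ *quvB* is OFF.
Ni²⁺ is absent, so RudM is active.
Zn²⁺ is absent, so DulJ is active.
No repressor is bound and RudM and DulJ are active, so *morH* is transcribed.
So MorH is produced and active.
With repressor MorH bound, *lomR* is not transcribed.
→ *lomR* is OFF.
cAMP is absent, so JalP is inactive.
Indole is present, so JovN is inactive.
Shikimate is absent, so NolM is active.
No repressor is bound and NolM is active, so *gorB* is transcribed.
So GorB is produced and active.
Required activator JalP is absent, so *vorQ* is not transcribed.
→ *vorQ* is OFF.
ppGpp is absent, so MibA is inactive.
Required activator MibA is absent, so *vorP* is not transcribed.
→ *vorP* is OFF.
0 of the 5 genes are transcribed.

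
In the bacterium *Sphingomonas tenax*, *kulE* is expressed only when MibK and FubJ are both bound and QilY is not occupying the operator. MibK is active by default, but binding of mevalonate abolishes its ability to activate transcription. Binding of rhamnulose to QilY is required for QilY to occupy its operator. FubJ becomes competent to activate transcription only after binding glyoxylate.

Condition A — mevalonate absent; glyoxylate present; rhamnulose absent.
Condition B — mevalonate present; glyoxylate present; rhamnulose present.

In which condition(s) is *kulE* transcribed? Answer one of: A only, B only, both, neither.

A only

Condition A:
Mevalonate is absent, so MibK is active.
Glyoxylate is present, so FubJ is active.
Rhamnulose is absent, so QilY is inactive.
No repressor is bound and MibK and FubJ are active, so *kulE* is transcribed.
→ *kulE* is ON in A.
Condition B:
Mevalonate is present, so MibK is inactive.
Glyoxylate is present, so FubJ is active.
Rhamnulose is present, so QilY is active.
With repressor QilY bound, *kulE* is not transcribed.
→ *kulE* is OFF in B.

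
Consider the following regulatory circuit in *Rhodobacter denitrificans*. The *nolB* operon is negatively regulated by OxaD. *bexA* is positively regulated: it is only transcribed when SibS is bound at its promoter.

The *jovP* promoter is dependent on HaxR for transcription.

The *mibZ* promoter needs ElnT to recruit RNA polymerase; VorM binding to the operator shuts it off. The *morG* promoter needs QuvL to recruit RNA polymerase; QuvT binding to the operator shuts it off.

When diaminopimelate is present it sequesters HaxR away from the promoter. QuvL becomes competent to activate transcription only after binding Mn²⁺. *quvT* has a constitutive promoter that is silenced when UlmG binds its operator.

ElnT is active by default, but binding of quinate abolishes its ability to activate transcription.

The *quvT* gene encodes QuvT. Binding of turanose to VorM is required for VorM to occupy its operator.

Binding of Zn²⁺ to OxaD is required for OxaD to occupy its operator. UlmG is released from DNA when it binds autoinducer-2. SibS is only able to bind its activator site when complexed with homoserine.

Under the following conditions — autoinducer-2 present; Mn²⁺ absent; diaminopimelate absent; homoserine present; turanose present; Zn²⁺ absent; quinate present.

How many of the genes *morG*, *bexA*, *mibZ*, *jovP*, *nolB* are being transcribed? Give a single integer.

Mn²⁺ is absent, so QuvL is inactive.
Autoinducer-2 is present, so UlmG is inactive.
With no repressor bound, *quvT* is transcribed.
So QuvT is produced and active.
With repressor QuvT bound, *morG* is not transcribed.
→ *morG* is OFF.
Homoserine is present, so SibS is active.
No repressor is bound and SibS is active, so *bexA* is transcribed.
→ *bexA* is ON.
Turanose is present, so VorM is active.
Quinate is present, so ElnT is inactive.
With repressor VorM bound, *mibZ* is not transcribed.
→ *mibZ* is OFF.
Diaminopimelate is absent, so HaxR is active.
No repressor is bound and HaxR is active, so *jovP* is transcribed.
→ *jovP* is ON.
Zn²⁺ is absent, so OxaD is inactive.
With no repressor bound, *nolB* is transcribed.
→ *nolB* is ON.
3 of the 5 genes are transcribed.

3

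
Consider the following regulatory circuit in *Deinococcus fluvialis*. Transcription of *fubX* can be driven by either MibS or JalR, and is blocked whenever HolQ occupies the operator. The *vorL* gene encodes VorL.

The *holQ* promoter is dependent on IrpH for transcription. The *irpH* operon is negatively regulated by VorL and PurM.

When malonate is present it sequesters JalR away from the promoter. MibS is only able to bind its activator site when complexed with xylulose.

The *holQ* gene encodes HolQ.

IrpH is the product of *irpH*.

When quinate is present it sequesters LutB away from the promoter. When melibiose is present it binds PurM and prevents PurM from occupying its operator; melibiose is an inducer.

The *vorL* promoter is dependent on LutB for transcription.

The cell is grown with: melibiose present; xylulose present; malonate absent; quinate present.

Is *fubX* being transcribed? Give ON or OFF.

OFF

Quinate is present, so LutB is inactive.
Required activator LutB is absent, so *vorL* is not transcribed.
So VorL is not produced.
Melibiose is present, so PurM is inactive.
With no repressor bound, *irpH* is transcribed.
So IrpH is produced and active.
No repressor is bound and IrpH is active, so *holQ* is transcribed.
So HolQ is produced and active.
Xylulose is present, so MibS is active.
Malonate is absent, so JalR is active.
With repressor HolQ bound, *fubX* is not transcribed.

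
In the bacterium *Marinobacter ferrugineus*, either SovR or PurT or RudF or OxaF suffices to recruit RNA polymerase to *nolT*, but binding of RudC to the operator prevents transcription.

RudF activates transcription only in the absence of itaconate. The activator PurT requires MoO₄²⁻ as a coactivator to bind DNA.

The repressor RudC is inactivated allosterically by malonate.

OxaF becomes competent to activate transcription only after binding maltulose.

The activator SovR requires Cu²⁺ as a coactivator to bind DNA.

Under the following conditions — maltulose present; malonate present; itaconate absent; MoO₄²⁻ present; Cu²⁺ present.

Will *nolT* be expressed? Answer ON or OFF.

Cu²⁺ is present, so SovR is active.
MoO₄²⁻ is present, so PurT is active.
Malonate is present, so RudC is inactive.
Itaconate is absent, so RudF is active.
Maltulose is present, so OxaF is active.
Activator SovR is present, so *nolT* is transcribed.

ON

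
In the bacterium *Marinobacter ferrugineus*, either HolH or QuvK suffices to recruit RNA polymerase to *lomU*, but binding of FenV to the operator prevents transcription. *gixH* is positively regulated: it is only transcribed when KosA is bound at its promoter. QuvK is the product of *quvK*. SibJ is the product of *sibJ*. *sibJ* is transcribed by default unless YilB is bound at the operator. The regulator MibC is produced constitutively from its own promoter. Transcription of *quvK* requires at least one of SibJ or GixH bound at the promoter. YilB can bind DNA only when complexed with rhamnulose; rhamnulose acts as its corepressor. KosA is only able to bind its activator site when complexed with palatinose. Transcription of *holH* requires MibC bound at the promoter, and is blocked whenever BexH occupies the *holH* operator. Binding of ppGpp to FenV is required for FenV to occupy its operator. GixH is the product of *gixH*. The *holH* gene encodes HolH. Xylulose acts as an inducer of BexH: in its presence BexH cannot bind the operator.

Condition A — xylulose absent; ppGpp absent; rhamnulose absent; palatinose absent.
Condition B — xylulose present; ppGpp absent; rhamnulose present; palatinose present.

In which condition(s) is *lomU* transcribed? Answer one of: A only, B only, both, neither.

Condition A:
MibC is produced constitutively and is active.
Xylulose is absent, so BexH is active.
With repressor BexH bound, *holH* is not transcribed.
So HolH is not produced.
ppGpp is absent, so FenV is inactive.
Rhamnulose is absent, so YilB is inactive.
With no repressor bound, *sibJ* is transcribed.
So SibJ is produced and active.
Palatinose is absent, so KosA is inactive.
Required activator KosA is absent, so *gixH* is not transcribed.
So GixH is not produced.
Activator SibJ is present, so *quvK* is transcribed.
So QuvK is produced and active.
Activator QuvK is present, so *lomU* is transcribed.
→ *lomU* is ON in A.
Condition B:
MibC is produced constitutively and is active.
Xylulose is present, so BexH is inactive.
No repressor is bound and MibC is active, so *holH* is transcribed.
So HolH is produced and active.
ppGpp is absent, so FenV is inactive.
Rhamnulose is present, so YilB is active.
With repressor YilB bound, *sibJ* is not transcribed.
So SibJ is not produced.
Palatinose is present, so KosA is active.
No repressor is bound and KosA is active, so *gixH* is transcribed.
So GixH is produced and active.
Activator GixH is present, so *quvK* is transcribed.
So QuvK is produced and active.
Activator HolH is present, so *lomU* is transcribed.
→ *lomU* is ON in B.

both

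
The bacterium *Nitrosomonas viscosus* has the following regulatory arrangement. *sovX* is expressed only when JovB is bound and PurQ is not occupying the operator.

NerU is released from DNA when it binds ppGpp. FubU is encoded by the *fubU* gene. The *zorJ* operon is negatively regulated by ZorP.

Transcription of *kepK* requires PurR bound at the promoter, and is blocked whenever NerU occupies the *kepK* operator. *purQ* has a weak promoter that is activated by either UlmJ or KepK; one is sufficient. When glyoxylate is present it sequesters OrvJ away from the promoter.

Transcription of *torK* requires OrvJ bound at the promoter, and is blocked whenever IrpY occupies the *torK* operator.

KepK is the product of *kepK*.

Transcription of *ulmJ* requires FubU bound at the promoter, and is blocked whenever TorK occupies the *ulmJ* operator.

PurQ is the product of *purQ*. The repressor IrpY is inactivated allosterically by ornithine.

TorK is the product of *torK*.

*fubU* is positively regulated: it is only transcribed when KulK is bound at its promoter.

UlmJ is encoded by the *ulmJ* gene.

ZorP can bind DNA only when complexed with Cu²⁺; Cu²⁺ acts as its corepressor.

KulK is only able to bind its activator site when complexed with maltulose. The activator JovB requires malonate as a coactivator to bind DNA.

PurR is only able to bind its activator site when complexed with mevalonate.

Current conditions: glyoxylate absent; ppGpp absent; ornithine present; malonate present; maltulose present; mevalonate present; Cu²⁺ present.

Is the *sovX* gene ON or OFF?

ON

Ornithine is present, so IrpY is inactive.
Glyoxylate is absent, so OrvJ is active.
No repressor is bound and OrvJ is active, so *torK* is transcribed.
So TorK is produced and active.
Maltulose is present, so KulK is active.
No repressor is bound and KulK is active, so *fubU* is transcribed.
So FubU is produced and active.
With repressor TorK bound, *ulmJ* is not transcribed.
So UlmJ is not produced.
ppGpp is absent, so NerU is active.
Mevalonate is present, so PurR is active.
With repressor NerU bound, *kepK* is not transcribed.
So KepK is not produced.
No activator is available at the *purQ* promoter, so *purQ* is not transcribed.
So PurQ is not produced.
Malonate is present, so JovB is active.
No repressor is bound and JovB is active, so *sovX* is transcribed.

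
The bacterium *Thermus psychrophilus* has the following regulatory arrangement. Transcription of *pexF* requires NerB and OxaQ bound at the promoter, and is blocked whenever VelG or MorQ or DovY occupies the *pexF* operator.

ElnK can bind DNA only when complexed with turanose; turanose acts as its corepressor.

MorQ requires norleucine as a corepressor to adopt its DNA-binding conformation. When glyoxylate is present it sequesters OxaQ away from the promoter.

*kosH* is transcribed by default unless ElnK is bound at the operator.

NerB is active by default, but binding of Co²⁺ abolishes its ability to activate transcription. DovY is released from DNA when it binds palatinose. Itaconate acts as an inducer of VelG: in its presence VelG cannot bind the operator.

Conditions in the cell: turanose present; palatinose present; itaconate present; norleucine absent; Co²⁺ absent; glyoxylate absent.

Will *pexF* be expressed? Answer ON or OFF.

Co²⁺ is absent, so NerB is active.
Itaconate is present, so VelG is inactive.
Norleucine is absent, so MorQ is inactive.
Palatinose is present, so DovY is inactive.
Glyoxylate is absent, so OxaQ is active.
No repressor is bound and NerB and OxaQ are active, so *pexF* is transcribed.

ON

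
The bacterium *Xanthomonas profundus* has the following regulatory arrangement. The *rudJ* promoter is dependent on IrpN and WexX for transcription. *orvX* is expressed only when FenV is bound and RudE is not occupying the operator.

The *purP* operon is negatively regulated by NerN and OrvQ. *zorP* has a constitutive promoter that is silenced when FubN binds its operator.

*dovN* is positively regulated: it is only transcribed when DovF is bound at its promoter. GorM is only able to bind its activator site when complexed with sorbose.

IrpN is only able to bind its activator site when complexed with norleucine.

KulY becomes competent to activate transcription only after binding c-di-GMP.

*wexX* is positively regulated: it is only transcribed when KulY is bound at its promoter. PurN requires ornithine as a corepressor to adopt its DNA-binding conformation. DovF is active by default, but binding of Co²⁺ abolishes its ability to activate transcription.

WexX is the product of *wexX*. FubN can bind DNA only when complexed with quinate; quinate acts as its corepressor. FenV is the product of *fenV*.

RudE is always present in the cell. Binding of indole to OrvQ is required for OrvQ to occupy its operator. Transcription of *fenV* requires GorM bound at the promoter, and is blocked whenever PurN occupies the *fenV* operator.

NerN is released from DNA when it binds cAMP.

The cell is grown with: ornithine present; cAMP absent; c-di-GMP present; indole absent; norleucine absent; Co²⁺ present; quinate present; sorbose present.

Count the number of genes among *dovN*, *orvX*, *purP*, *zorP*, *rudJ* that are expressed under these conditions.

0

Co²⁺ is present, so DovF is inactive.
Required activator DovF is absent, so *dovN* is not transcribed.
→ *dovN* is OFF.
RudE is produced constitutively and is active.
Sorbose is present, so GorM is active.
Ornithine is present, so PurN is active.
With repressor PurN bound, *fenV* is not transcribed.
So FenV is not produced.
With repressor RudE bound, *orvX* is not transcribed.
→ *orvX* is OFF.
cAMP is absent, so NerN is active.
Indole is absent, so OrvQ is inactive.
With repressor NerN bound, *purP* is not transcribed.
→ *purP* is OFF.
Quinate is present, so FubN is active.
With repressor FubN bound, *zorP* is not transcribed.
→ *zorP* is OFF.
Norleucine is absent, so IrpN is inactive.
c-di-GMP is present, so KulY is active.
No repressor is bound and KulY is active, so *wexX* is transcribed.
So WexX is produced and active.
Required activator IrpN is absent, so *rudJ* is not transcribed.
→ *rudJ* is OFF.
0 of the 5 genes are transcribed.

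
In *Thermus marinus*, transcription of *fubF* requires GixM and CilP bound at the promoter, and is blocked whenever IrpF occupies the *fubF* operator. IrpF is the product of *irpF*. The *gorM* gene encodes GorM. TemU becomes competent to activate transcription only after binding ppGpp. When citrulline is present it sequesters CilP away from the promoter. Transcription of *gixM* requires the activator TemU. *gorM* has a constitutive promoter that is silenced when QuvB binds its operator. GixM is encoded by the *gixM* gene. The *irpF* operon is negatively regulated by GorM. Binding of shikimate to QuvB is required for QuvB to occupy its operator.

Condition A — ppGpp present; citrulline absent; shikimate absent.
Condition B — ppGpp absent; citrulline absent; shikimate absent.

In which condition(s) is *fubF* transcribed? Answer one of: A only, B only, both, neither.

Condition A:
ppGpp is present, so TemU is active.
No repressor is bound and TemU is active, so *gixM* is transcribed.
So GixM is produced and active.
Citrulline is absent, so CilP is active.
Shikimate is absent, so QuvB is inactive.
With no repressor bound, *gorM* is transcribed.
So GorM is produced and active.
With repressor GorM bound, *irpF* is not transcribed.
So IrpF is not produced.
No repressor is bound and GixM and CilP are active, so *fubF* is transcribed.
→ *fubF* is ON in A.
Condition B:
ppGpp is absent, so TemU is inactive.
Required activator TemU is absent, so *gixM* is not transcribed.
So GixM is not produced.
Citrulline is absent, so CilP is active.
Shikimate is absent, so QuvB is inactive.
With no repressor bound, *gorM* is transcribed.
So GorM is produced and active.
With repressor GorM bound, *irpF* is not transcribed.
So IrpF is not produced.
Required activator GixM is absent, so *fubF* is not transcribed.
→ *fubF* is OFF in B.

A only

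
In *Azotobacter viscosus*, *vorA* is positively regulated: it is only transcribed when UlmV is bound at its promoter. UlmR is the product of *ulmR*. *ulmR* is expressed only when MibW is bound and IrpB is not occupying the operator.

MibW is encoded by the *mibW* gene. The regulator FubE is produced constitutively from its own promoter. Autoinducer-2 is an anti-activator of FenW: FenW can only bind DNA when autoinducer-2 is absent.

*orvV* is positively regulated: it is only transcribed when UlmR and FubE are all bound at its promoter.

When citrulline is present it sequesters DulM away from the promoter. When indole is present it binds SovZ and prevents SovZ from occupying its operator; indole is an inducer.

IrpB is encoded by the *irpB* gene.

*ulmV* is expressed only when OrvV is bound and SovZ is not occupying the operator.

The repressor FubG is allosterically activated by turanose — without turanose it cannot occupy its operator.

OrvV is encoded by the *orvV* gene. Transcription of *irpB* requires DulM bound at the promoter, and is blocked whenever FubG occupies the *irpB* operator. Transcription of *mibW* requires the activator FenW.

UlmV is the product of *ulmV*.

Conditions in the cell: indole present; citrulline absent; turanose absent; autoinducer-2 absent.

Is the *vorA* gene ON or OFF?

OFF

Autoinducer-2 is absent, so FenW is active.
No repressor is bound and FenW is active, so *mibW* is transcribed.
So MibW is produced and active.
Citrulline is absent, so DulM is active.
Turanose is absent, so FubG is inactive.
No repressor is bound and DulM is active, so *irpB* is transcribed.
So IrpB is produced and active.
With repressor IrpB bound, *ulmR* is not transcribed.
So UlmR is not produced.
FubE is produced constitutively and is active.
Required activator UlmR is absent, so *orvV* is not transcribed.
So OrvV is not produced.
Indole is present, so SovZ is inactive.
Required activator OrvV is absent, so *ulmV* is not transcribed.
So UlmV is not produced.
Required activator UlmV is absent, so *vorA* is not transcribed.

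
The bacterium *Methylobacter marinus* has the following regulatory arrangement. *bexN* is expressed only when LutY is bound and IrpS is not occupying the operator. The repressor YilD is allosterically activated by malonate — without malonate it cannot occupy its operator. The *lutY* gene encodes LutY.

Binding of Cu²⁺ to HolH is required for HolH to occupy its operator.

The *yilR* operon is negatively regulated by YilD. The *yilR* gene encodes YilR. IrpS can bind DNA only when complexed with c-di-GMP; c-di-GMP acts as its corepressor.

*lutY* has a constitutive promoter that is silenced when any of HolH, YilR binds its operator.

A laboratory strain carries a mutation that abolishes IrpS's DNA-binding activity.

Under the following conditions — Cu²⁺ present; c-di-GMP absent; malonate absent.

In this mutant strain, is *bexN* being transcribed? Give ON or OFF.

IrpS is non-functional in this strain, so it has no effect.
Cu²⁺ is present, so HolH is active.
Malonate is absent, so YilD is inactive.
With no repressor bound, *yilR* is transcribed.
So YilR is produced and active.
With repressor HolH bound, *lutY* is not transcribed.
So LutY is not produced.
Required activator LutY is absent, so *bexN* is not transcribed.

OFF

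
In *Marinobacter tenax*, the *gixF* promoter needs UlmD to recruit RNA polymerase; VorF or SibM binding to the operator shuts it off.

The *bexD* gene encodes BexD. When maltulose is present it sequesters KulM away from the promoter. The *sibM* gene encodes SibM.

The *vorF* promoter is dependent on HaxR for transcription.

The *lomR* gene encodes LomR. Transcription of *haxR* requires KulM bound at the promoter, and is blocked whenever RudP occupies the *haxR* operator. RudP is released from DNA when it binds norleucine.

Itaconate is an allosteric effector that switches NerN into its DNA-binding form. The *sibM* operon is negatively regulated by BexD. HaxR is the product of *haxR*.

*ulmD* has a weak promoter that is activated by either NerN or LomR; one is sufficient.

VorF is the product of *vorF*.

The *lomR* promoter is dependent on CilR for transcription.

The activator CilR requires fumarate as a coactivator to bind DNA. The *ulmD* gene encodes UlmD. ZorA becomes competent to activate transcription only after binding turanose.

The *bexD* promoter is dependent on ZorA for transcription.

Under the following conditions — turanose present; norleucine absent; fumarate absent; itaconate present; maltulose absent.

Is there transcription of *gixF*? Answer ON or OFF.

Norleucine is absent, so RudP is active.
Maltulose is absent, so KulM is active.
With repressor RudP bound, *haxR* is not transcribed.
So HaxR is not produced.
Required activator HaxR is absent, so *vorF* is not transcribed.
So VorF is not produced.
Turanose is present, so ZorA is active.
No repressor is bound and ZorA is active, so *bexD* is transcribed.
So BexD is produced and active.
With repressor BexD bound, *sibM* is not transcribed.
So SibM is not produced.
Itaconate is present, so NerN is active.
Fumarate is absent, so CilR is inactive.
Required activator CilR is absent, so *lomR* is not transcribed.
So LomR is not produced.
Activator NerN is present, so *ulmD* is transcribed.
So UlmD is produced and active.
No repressor is bound and UlmD is active, so *gixF* is transcribed.

ON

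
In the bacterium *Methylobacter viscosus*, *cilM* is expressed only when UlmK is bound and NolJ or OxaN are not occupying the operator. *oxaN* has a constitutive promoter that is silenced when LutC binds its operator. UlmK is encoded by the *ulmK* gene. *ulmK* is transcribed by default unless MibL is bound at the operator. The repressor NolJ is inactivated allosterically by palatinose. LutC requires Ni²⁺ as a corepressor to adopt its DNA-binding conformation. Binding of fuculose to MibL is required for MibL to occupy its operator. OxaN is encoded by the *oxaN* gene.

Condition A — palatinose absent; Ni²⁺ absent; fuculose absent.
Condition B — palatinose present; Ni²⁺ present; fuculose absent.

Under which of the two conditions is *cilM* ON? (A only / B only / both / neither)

Condition A:
Palatinose is absent, so NolJ is active.
Ni²⁺ is absent, so LutC is inactive.
With no repressor bound, *oxaN* is transcribed.
So OxaN is produced and active.
Fuculose is absent, so MibL is inactive.
With no repressor bound, *ulmK* is transcribed.
So UlmK is produced and active.
With repressor NolJ bound, *cilM* is not transcribed.
→ *cilM* is OFF in A.
Condition B:
Palatinose is present, so NolJ is inactive.
Ni²⁺ is present, so LutC is active.
With repressor LutC bound, *oxaN* is not transcribed.
So OxaN is not produced.
Fuculose is absent, so MibL is inactive.
With no repressor bound, *ulmK* is transcribed.
So UlmK is produced and active.
No repressor is bound and UlmK is active, so *cilM* is transcribed.
→ *cilM* is ON in B.

B only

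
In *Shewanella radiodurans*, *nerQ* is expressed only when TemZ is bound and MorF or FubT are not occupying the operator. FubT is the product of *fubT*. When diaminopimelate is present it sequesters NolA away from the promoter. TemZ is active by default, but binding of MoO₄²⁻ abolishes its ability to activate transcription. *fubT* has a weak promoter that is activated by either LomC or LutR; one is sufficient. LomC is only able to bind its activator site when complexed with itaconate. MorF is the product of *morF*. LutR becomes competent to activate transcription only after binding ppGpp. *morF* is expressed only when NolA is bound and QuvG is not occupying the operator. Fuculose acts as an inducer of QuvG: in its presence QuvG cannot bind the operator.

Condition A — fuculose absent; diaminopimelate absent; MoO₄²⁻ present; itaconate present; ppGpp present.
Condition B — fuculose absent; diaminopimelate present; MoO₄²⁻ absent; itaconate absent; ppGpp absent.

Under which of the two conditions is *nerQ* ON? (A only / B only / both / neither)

B only

Condition A:
Fuculose is absent, so QuvG is active.
Diaminopimelate is absent, so NolA is active.
With repressor QuvG bound, *morF* is not transcribed.
So MorF is not produced.
MoO₄²⁻ is present, so TemZ is inactive.
Itaconate is present, so LomC is active.
ppGpp is present, so LutR is active.
Activator LomC is present, so *fubT* is transcribed.
So FubT is produced and active.
With repressor FubT bound, *nerQ* is not transcribed.
→ *nerQ* is OFF in A.
Condition B:
Fuculose is absent, so QuvG is active.
Diaminopimelate is present, so NolA is inactive.
With repressor QuvG bound, *morF* is not transcribed.
So MorF is not produced.
MoO₄²⁻ is absent, so TemZ is active.
Itaconate is absent, so LomC is inactive.
ppGpp is absent, so LutR is inactive.
No activator is available at the *fubT* promoter, so *fubT* is not transcribed.
So FubT is not produced.
No repressor is bound and TemZ is active, so *nerQ* is transcribed.
→ *nerQ* is ON in B.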